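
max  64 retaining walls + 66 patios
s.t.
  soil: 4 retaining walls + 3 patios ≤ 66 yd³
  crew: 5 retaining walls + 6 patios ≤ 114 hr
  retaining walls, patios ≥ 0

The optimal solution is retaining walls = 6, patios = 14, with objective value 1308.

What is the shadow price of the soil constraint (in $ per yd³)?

At the optimum: soil uses 66 of 66 (binding); crew uses 114 of 114 (binding).
Dual feasibility on the basic columns requires 4·y_soil + 5·y_crew = 64, 3·y_soil + 6·y_crew = 66.
Solving: y_soil = 6, y_crew = 8.
Shadow price of soil = 6.

6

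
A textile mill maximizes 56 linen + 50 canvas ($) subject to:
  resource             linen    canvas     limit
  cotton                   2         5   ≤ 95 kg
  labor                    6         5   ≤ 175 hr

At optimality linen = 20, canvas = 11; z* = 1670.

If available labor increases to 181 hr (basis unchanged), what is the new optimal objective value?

1724

At the optimum: cotton uses 95 of 95 (binding); labor uses 175 of 175 (binding).
The binding rows give the dual system: 2·y_cotton + 6·y_labor = 56 and 5·y_cotton + 5·y_labor = 50.
→ y_cotton = 1 and y_labor = 9.
Δz = y_labor·Δb = 9 × (6) = 54, so new z* = 1670 + 54 = 1724.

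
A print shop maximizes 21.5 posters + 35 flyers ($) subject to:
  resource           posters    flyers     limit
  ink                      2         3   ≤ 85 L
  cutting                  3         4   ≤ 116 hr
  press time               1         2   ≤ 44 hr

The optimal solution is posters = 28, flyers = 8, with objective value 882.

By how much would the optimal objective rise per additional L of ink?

0

Check each constraint at x*: ink 80/85 (slack 5); cutting 116/116 (tight); press time 44/44 (tight).
Slack constraints have shadow price 0 (complementary slackness).
From A_Bᵀ y = c: 3·y_cutting + 1·y_press time = 21.5; 4·y_cutting + 2·y_press time = 35.
→ y_cutting = 4 and y_press time = 9.5.
Shadow price of ink = 0.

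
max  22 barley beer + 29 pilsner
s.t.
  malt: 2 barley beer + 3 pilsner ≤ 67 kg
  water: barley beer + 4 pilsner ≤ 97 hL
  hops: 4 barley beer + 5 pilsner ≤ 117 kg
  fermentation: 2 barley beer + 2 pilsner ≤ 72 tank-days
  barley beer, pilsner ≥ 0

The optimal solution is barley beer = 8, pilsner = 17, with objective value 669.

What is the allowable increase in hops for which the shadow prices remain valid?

Binding constraints: malt, hops. The basis is B = [[2,3],[4,5]] with det -2.
Per unit increase in hops, x* moves by d = (1.5, -1).
The basis stays optimal until pilsner reaches 0; allowable increase = 17 kg.

17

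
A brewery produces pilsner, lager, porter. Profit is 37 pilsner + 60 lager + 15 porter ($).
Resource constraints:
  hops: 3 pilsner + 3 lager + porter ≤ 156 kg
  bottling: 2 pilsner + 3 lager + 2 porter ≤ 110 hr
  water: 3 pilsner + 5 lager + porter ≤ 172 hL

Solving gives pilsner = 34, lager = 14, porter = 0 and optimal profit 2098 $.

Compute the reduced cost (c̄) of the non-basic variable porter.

Binding: bottling and water. Non-binding: hops (12 unused).
Slack constraints have shadow price 0 (complementary slackness).
From A_Bᵀ y = c: 2·y_bottling + 3·y_water = 37; 3·y_bottling + 5·y_water = 60.
Solving: y_bottling = 5, y_water = 9.
Reduced cost of porter: c₃ − yᵀa₃ = 15 − (5·2 + 9·1) = 15 − 19 = -4.

-4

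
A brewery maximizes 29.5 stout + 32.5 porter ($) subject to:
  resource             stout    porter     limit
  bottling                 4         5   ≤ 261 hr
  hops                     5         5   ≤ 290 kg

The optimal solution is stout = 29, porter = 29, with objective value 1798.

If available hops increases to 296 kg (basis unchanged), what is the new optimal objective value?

1819

Both bottling and hops are binding at x*.
Dual feasibility on the basic columns requires 4·y_bottling + 5·y_hops = 29.5, 5·y_bottling + 5·y_hops = 32.5.
This yields shadow prices y_bottling = 3, y_hops = 3.5.
Δz = y_hops·Δb = 3.5 × (6) = 21, so new z* = 1798 + 21 = 1819.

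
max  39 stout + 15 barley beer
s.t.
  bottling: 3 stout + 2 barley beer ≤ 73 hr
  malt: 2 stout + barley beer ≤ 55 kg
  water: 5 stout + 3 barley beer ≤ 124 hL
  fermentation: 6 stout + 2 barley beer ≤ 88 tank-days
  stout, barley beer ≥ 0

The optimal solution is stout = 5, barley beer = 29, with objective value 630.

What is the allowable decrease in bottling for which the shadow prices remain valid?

29

Binding constraints: bottling, fermentation. The basis is B = [[3,2],[6,2]] with det -6.
Per unit decrease in bottling, x* moves by d = (0.3333, -1).
The basis stays optimal until barley beer reaches 0; allowable decrease = 29 hr.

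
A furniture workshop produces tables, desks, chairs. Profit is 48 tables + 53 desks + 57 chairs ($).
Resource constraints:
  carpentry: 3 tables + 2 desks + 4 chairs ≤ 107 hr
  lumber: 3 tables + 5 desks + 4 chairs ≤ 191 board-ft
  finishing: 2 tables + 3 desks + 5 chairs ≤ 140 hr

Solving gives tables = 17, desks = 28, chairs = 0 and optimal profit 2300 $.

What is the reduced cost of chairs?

-7

Check each constraint at x*: carpentry 107/107 (tight); lumber 191/191 (tight); finishing 118/140 (slack 22).
Since finishing is not tight, its dual is 0.
The binding rows give the dual system: 3·y_carpentry + 3·y_lumber = 48 and 2·y_carpentry + 5·y_lumber = 53.
Solving: y_carpentry = 9, y_lumber = 7.
Reduced cost of chairs: c₃ − yᵀa₃ = 57 − (9·4 + 7·4) = 57 − 64 = -7.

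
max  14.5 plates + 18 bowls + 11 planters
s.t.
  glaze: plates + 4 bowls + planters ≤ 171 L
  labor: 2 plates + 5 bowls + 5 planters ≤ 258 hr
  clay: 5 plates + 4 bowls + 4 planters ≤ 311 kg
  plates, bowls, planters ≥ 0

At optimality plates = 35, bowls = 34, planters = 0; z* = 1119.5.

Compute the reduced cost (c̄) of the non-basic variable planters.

-1

Check each constraint at x*: glaze 171/171 (tight); labor 240/258 (slack 18); clay 311/311 (tight).
By complementary slackness, y = 0 for the non-binding constraint.
The binding rows give the dual system: 1·y_glaze + 5·y_clay = 14.5 and 4·y_glaze + 4·y_clay = 18.
→ y_glaze = 2 and y_clay = 2.5.
Reduced cost of planters: c₃ − yᵀa₃ = 11 − (2·1 + 2.5·4) = 11 − 12 = -1.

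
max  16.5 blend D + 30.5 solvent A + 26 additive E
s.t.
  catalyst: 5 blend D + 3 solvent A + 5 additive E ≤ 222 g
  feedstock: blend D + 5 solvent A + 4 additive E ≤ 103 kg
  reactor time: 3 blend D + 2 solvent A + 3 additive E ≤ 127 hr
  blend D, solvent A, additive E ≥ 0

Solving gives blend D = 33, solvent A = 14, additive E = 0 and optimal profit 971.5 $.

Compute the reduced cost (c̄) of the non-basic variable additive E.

Binding: feedstock and reactor time. Non-binding: catalyst (15 unused).
Slack constraints have shadow price 0 (complementary slackness).
From A_Bᵀ y = c: 1·y_feedstock + 3·y_reactor time = 16.5; 5·y_feedstock + 2·y_reactor time = 30.5.
Solving: y_feedstock = 4.5, y_reactor time = 4.
Reduced cost of additive E: c₃ − yᵀa₃ = 26 − (4.5·4 + 4·3) = 26 − 30 = -4.

-4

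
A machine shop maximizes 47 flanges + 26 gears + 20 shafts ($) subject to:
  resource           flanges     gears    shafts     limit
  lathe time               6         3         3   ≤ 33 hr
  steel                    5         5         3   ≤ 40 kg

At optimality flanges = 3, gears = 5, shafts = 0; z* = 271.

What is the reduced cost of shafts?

-4

At the optimum: lathe time uses 33 of 33 (binding); steel uses 40 of 40 (binding).
The binding rows give the dual system: 6·y_lathe time + 5·y_steel = 47 and 3·y_lathe time + 5·y_steel = 26.
This yields shadow prices y_lathe time = 7, y_steel = 1.
Reduced cost of shafts: c₃ − yᵀa₃ = 20 − (7·3 + 1·3) = 20 − 24 = -4.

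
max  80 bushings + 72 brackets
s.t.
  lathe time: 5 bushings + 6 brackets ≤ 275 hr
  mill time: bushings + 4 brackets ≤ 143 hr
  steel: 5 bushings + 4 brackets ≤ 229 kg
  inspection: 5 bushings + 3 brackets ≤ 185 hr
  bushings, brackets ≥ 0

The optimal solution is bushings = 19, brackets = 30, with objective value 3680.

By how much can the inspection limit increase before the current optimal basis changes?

21

Binding constraints: lathe time, inspection. The basis is B = [[5,6],[5,3]] with det -15.
Per unit increase in inspection, x* moves by d = (0.4, -0.3333).
The basis stays optimal until steel becomes binding; allowable increase = 21 hr.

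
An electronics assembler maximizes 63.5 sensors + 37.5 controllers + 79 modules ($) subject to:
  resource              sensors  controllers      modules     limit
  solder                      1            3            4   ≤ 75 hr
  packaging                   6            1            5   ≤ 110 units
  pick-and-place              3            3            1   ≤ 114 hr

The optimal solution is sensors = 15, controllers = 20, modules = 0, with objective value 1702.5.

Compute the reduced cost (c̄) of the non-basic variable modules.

-4

At the optimum: solder uses 75 of 75 (binding); packaging uses 110 of 110 (binding); pick-and-place uses 105 of 114 (slack = 9).
Slack constraints have shadow price 0 (complementary slackness).
From A_Bᵀ y = c: 1·y_solder + 6·y_packaging = 63.5; 3·y_solder + 1·y_packaging = 37.5.
→ y_solder = 9.5 and y_packaging = 9.
Reduced cost of modules: c₃ − yᵀa₃ = 79 − (9.5·4 + 9·5) = 79 − 83 = -4.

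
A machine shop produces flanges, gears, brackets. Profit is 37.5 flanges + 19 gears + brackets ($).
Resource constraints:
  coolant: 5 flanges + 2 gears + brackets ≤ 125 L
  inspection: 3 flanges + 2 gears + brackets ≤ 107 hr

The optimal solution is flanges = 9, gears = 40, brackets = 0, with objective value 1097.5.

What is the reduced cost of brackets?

-8.5

Check each constraint at x*: coolant 125/125 (tight); inspection 107/107 (tight).
The binding rows give the dual system: 5·y_coolant + 3·y_inspection = 37.5 and 2·y_coolant + 2·y_inspection = 19.
→ y_coolant = 4.5 and y_inspection = 5.
Reduced cost of brackets: c₃ − yᵀa₃ = 1 − (4.5·1 + 5·1) = 1 − 9.5 = -8.5.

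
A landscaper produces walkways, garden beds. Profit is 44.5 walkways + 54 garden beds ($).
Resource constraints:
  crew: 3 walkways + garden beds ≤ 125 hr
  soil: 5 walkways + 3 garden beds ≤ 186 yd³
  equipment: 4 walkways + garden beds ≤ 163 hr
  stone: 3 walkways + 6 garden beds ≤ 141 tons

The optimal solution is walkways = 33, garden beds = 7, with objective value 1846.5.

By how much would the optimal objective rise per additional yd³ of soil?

5

Check each constraint at x*: crew 106/125 (slack 19); soil 186/186 (tight); equipment 139/163 (slack 24); stone 141/141 (tight).
By complementary slackness, y = 0 for the non-binding constraints.
The binding rows give the dual system: 5·y_soil + 3·y_stone = 44.5 and 3·y_soil + 6·y_stone = 54.
This yields shadow prices y_soil = 5, y_stone = 6.5.
Shadow price of soil = 5.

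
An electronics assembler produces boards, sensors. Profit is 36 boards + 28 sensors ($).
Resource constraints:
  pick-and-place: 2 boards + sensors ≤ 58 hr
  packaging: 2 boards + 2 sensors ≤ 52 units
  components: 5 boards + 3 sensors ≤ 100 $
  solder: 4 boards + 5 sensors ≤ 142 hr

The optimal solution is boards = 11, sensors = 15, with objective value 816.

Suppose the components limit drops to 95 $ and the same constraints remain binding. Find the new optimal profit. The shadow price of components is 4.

Δb = -5, so new z* = 816 + (4)·(-5) = 816 − 20 = 796.

796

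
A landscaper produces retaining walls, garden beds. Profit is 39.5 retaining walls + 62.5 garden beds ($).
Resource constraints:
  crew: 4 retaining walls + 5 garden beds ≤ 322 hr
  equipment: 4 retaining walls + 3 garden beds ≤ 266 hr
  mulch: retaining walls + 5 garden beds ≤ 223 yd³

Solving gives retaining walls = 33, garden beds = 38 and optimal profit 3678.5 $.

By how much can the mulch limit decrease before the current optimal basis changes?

Binding constraints: crew, mulch. The basis is B = [[4,5],[1,5]] with det 15.
Per unit decrease in mulch, x* moves by d = (0.3333, -0.2667).
The basis stays optimal until equipment becomes binding; allowable decrease = 37.5 yd³.

37.5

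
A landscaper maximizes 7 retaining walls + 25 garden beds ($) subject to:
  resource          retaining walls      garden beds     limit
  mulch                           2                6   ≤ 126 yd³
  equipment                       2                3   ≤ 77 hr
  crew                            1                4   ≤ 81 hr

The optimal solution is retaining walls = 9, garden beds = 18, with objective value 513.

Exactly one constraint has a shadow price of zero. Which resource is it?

mulch: 126/126 (binding)
equipment: 72/77 (slack 5)
crew: 81/81 (binding)
By complementary slackness, a constraint with positive slack has shadow price 0 → equipment.

equipment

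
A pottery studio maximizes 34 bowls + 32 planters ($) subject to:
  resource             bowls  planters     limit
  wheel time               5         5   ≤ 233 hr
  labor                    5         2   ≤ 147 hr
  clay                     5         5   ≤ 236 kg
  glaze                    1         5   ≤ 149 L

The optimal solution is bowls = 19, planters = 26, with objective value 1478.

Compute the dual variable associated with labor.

Check each constraint at x*: wheel time 225/233 (slack 8); labor 147/147 (tight); clay 225/236 (slack 11); glaze 149/149 (tight).
Since wheel time, clay are not tight, their duals are 0.
Dual feasibility on the basic columns requires 5·y_labor + 1·y_glaze = 34, 2·y_labor + 5·y_glaze = 32.
→ y_labor = 6 and y_glaze = 4.
Shadow price of labor = 6.

6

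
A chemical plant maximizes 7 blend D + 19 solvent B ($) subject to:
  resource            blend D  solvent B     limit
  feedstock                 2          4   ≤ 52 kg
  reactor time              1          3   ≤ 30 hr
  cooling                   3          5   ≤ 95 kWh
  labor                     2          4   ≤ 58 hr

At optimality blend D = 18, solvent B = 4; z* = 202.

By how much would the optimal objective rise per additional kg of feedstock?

At the optimum: feedstock uses 52 of 52 (binding); reactor time uses 30 of 30 (binding); cooling uses 74 of 95 (slack = 21); labor uses 52 of 58 (slack = 6).
By complementary slackness, y = 0 for the non-binding constraints.
From A_Bᵀ y = c: 2·y_feedstock + 1·y_reactor time = 7; 4·y_feedstock + 3·y_reactor time = 19.
This yields shadow prices y_feedstock = 1, y_reactor time = 5.
Shadow price of feedstock = 1.

1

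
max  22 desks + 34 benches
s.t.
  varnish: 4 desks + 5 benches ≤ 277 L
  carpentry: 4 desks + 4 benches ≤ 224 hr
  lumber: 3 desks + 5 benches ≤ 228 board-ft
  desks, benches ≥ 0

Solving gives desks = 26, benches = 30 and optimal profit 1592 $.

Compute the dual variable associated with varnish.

0

At the optimum: varnish uses 254 of 277 (slack = 23); carpentry uses 224 of 224 (binding); lumber uses 228 of 228 (binding).
Since varnish is not tight, its dual is 0.
Dual feasibility on the basic columns requires 4·y_carpentry + 3·y_lumber = 22, 4·y_carpentry + 5·y_lumber = 34.
This yields shadow prices y_carpentry = 1, y_lumber = 6.
Shadow price of varnish = 0.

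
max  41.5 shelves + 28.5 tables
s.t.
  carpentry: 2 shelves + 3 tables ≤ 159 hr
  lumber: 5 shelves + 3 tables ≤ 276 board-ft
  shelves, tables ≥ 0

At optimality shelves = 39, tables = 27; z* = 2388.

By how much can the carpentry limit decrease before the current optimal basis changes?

Binding constraints: carpentry, lumber. The basis is B = [[2,3],[5,3]] with det -9.
Per unit decrease in carpentry, x* moves by d = (0.3333, -0.5556).
The basis stays optimal until tables reaches 0; allowable decrease = 48.6 hr.

48.6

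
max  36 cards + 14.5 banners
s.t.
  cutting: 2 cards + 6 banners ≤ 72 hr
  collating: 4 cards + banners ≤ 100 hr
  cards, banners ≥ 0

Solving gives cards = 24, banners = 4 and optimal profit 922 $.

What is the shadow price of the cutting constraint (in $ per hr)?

1

Both cutting and collating are binding at x*.
Dual feasibility on the basic columns requires 2·y_cutting + 4·y_collating = 36, 6·y_cutting + 1·y_collating = 14.5.
Solving: y_cutting = 1, y_collating = 8.5.
Shadow price of cutting = 1.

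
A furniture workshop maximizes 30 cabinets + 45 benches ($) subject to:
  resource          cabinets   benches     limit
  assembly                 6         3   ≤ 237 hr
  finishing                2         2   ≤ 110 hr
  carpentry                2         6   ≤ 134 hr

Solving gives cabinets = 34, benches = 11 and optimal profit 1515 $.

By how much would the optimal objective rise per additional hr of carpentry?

6

Binding: assembly and carpentry. Non-binding: finishing (20 unused).
By complementary slackness, y = 0 for the non-binding constraint.
The binding rows give the dual system: 6·y_assembly + 2·y_carpentry = 30 and 3·y_assembly + 6·y_carpentry = 45.
→ y_assembly = 3 and y_carpentry = 6.
Shadow price of carpentry = 6.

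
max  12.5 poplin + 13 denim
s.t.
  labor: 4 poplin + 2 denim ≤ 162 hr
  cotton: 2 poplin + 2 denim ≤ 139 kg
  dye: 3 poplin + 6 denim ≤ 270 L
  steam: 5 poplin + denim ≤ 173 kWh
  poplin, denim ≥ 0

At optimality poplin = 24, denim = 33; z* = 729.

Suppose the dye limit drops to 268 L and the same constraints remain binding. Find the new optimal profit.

726

At the optimum: labor uses 162 of 162 (binding); cotton uses 114 of 139 (slack = 25); dye uses 270 of 270 (binding); steam uses 153 of 173 (slack = 20).
Slack constraints have shadow price 0 (complementary slackness).
Dual feasibility on the basic columns requires 4·y_labor + 3·y_dye = 12.5, 2·y_labor + 6·y_dye = 13.
→ y_labor = 2 and y_dye = 1.5.
Δz = y_dye·Δb = 1.5 × (-2) = -3, so new z* = 729 − 3 = 726.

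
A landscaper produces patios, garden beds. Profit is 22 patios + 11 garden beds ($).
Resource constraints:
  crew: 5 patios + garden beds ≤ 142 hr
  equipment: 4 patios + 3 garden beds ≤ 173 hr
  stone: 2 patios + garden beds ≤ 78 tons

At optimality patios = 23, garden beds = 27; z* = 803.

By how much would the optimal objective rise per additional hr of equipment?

3

Check each constraint at x*: crew 142/142 (tight); equipment 173/173 (tight); stone 73/78 (slack 5).
Slack constraints have shadow price 0 (complementary slackness).
The binding rows give the dual system: 5·y_crew + 4·y_equipment = 22 and 1·y_crew + 3·y_equipment = 11.
Solving: y_crew = 2, y_equipment = 3.
Shadow price of equipment = 3.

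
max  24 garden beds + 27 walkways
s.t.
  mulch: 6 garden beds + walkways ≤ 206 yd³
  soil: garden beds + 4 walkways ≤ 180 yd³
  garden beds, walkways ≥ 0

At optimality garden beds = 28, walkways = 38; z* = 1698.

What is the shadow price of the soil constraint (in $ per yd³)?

At the optimum: mulch uses 206 of 206 (binding); soil uses 180 of 180 (binding).
From A_Bᵀ y = c: 6·y_mulch + 1·y_soil = 24; 1·y_mulch + 4·y_soil = 27.
Solving: y_mulch = 3, y_soil = 6.
Shadow price of soil = 6.

6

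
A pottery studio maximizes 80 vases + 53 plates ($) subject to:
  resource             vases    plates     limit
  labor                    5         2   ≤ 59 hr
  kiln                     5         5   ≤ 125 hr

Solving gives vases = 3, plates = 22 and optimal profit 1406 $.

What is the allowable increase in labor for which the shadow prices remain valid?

66

Binding constraints: labor, kiln. The basis is B = [[5,2],[5,5]] with det 15.
Per unit increase in labor, x* moves by d = (0.3333, -0.3333).
The basis stays optimal until plates reaches 0; allowable increase = 66 hr.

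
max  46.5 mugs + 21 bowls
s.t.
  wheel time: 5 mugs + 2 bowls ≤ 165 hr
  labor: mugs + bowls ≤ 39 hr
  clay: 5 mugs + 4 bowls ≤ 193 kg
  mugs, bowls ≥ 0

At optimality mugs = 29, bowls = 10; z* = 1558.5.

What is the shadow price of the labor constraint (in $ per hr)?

4

Check each constraint at x*: wheel time 165/165 (tight); labor 39/39 (tight); clay 185/193 (slack 8).
Slack constraints have shadow price 0 (complementary slackness).
From A_Bᵀ y = c: 5·y_wheel time + 1·y_labor = 46.5; 2·y_wheel time + 1·y_labor = 21.
Solving: y_wheel time = 8.5, y_labor = 4.
Shadow price of labor = 4.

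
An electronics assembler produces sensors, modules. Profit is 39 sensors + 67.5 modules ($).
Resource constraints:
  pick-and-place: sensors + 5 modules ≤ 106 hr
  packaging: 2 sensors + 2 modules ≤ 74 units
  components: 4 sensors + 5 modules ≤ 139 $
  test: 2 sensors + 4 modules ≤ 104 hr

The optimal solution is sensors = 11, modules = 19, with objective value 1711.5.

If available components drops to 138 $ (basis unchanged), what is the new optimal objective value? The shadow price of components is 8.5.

Δb = -1, so new z* = 1711.5 + (8.5)·(-1) = 1711.5 − 8.5 = 1703.

1703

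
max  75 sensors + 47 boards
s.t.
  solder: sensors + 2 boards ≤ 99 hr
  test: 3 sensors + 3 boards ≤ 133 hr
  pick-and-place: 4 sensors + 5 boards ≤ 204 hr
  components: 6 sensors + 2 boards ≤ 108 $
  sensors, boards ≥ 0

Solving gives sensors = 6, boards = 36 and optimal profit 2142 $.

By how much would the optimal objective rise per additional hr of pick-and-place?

Binding: pick-and-place and components. Non-binding: solder (21 unused), test (7 unused).
By complementary slackness, y = 0 for the non-binding constraints.
Dual feasibility on the basic columns requires 4·y_pick-and-place + 6·y_components = 75, 5·y_pick-and-place + 2·y_components = 47.
Solving: y_pick-and-place = 6, y_components = 8.5.
Shadow price of pick-and-place = 6.

6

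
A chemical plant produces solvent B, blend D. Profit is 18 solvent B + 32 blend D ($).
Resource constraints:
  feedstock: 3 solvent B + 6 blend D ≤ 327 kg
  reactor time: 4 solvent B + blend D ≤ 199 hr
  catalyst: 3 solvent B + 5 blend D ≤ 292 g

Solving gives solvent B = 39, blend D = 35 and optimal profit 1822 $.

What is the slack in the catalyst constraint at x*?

catalyst used = 3·39 + 5·35 = 292; slack = 292 − 292 = 0.

0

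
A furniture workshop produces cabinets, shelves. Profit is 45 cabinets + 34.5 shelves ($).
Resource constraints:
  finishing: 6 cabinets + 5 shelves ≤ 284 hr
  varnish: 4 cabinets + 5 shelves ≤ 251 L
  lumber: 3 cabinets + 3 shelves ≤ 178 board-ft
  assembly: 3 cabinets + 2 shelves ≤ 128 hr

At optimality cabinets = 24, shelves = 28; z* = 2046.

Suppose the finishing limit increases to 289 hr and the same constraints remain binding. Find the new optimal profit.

2068.5

Binding: finishing and assembly. Non-binding: varnish (15 unused), lumber (22 unused).
Slack constraints have shadow price 0 (complementary slackness).
The binding rows give the dual system: 6·y_finishing + 3·y_assembly = 45 and 5·y_finishing + 2·y_assembly = 34.5.
→ y_finishing = 4.5 and y_assembly = 6.
Δz = y_finishing·Δb = 4.5 × (5) = 22.5, so new z* = 2046 + 22.5 = 2068.5.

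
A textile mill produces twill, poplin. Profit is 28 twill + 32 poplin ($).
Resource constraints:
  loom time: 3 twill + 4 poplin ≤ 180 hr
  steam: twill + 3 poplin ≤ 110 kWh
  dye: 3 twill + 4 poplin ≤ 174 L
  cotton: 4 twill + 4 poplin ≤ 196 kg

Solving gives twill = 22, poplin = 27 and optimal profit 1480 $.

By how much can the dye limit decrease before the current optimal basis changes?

27

Binding constraints: dye, cotton. The basis is B = [[3,4],[4,4]] with det -4.
Per unit decrease in dye, x* moves by d = (1, -1).
The basis stays optimal until poplin reaches 0; allowable decrease = 27 L.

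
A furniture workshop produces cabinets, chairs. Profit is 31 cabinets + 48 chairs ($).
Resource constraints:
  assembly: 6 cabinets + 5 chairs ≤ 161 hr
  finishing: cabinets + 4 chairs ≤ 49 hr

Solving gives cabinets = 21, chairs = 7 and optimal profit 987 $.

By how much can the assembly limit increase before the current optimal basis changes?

Binding constraints: assembly, finishing. The basis is B = [[6,5],[1,4]] with det 19.
Per unit increase in assembly, x* moves by d = (0.2105, -0.0526).
The basis stays optimal until chairs reaches 0; allowable increase = 133 hr.

133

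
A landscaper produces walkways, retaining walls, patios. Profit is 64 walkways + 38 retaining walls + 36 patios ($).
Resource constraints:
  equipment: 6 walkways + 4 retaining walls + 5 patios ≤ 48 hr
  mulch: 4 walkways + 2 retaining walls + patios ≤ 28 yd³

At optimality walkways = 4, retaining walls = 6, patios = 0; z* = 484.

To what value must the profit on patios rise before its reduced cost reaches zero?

37

Check each constraint at x*: equipment 48/48 (tight); mulch 28/28 (tight).
Dual feasibility on the basic columns requires 6·y_equipment + 4·y_mulch = 64, 4·y_equipment + 2·y_mulch = 38.
→ y_equipment = 6 and y_mulch = 7.
patios enters the basis when its profit ≥ yᵀa₃ = 6·5 + 7·1 = 37.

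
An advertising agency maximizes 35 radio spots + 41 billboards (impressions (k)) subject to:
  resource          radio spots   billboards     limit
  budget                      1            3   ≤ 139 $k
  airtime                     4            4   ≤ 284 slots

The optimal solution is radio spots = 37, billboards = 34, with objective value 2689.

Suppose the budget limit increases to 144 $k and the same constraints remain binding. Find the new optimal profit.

2704

Check each constraint at x*: budget 139/139 (tight); airtime 284/284 (tight).
The binding rows give the dual system: 1·y_budget + 4·y_airtime = 35 and 3·y_budget + 4·y_airtime = 41.
Solving: y_budget = 3, y_airtime = 8.
Δz = y_budget·Δb = 3 × (5) = 15, so new z* = 2689 + 15 = 2704.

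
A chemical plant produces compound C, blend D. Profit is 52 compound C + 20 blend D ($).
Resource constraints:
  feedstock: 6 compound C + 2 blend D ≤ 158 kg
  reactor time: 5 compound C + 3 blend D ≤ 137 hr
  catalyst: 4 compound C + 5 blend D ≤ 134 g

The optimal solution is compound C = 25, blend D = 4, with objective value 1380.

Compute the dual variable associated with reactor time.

Binding: feedstock and reactor time. Non-binding: catalyst (14 unused).
Since catalyst is not tight, its dual is 0.
Dual feasibility on the basic columns requires 6·y_feedstock + 5·y_reactor time = 52, 2·y_feedstock + 3·y_reactor time = 20.
→ y_feedstock = 7 and y_reactor time = 2.
Shadow price of reactor time = 2.

2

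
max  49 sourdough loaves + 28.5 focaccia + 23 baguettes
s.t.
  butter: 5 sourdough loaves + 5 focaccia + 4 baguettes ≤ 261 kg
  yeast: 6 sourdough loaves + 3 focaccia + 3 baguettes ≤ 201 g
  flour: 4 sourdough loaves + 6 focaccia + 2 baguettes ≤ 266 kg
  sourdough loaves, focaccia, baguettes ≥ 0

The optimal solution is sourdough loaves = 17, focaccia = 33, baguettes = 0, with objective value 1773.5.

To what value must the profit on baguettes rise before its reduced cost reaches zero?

Binding: yeast and flour. Non-binding: butter (11 unused).
Since butter is not tight, its dual is 0.
Dual feasibility on the basic columns requires 6·y_yeast + 4·y_flour = 49, 3·y_yeast + 6·y_flour = 28.5.
Solving: y_yeast = 7.5, y_flour = 1.
baguettes enters the basis when its profit ≥ yᵀa₃ = 7.5·3 + 1·2 = 24.5.

24.5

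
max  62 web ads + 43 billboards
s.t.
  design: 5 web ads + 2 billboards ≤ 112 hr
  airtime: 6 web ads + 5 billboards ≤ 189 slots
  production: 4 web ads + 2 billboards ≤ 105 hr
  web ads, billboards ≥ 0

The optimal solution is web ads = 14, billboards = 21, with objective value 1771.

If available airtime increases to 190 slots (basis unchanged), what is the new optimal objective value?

Binding: design and airtime. Non-binding: production (7 unused).
Since production is not tight, its dual is 0.
Dual feasibility on the basic columns requires 5·y_design + 6·y_airtime = 62, 2·y_design + 5·y_airtime = 43.
→ y_design = 4 and y_airtime = 7.
Δz = y_airtime·Δb = 7 × (1) = 7, so new z* = 1771 + 7 = 1778.

1778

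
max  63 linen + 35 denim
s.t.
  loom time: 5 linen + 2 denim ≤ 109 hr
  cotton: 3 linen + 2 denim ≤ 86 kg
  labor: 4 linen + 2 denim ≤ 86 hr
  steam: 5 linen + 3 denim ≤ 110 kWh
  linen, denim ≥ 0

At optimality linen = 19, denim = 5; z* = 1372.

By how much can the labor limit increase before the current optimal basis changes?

1.6

Binding constraints: labor, steam. The basis is B = [[4,2],[5,3]] with det 2.
Per unit increase in labor, x* moves by d = (1.5, -2.5).
The basis stays optimal until loom time becomes binding; allowable increase = 1.6 hr.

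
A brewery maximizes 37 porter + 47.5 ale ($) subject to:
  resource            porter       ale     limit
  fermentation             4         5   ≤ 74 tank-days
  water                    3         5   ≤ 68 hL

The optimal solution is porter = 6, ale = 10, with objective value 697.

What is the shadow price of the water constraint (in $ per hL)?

At the optimum: fermentation uses 74 of 74 (binding); water uses 68 of 68 (binding).
From A_Bᵀ y = c: 4·y_fermentation + 3·y_water = 37; 5·y_fermentation + 5·y_water = 47.5.
This yields shadow prices y_fermentation = 8.5, y_water = 1.
Shadow price of water = 1.

1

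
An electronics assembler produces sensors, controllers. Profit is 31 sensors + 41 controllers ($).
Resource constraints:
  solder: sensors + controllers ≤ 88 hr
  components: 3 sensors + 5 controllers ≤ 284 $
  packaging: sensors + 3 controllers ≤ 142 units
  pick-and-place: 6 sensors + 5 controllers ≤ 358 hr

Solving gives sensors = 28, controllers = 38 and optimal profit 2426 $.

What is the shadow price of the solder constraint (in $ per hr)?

0

Binding: packaging and pick-and-place. Non-binding: solder (22 unused), components (10 unused).
Since solder, components are not tight, their duals are 0.
From A_Bᵀ y = c: 1·y_packaging + 6·y_pick-and-place = 31; 3·y_packaging + 5·y_pick-and-place = 41.
This yields shadow prices y_packaging = 7, y_pick-and-place = 4.
Shadow price of solder = 0.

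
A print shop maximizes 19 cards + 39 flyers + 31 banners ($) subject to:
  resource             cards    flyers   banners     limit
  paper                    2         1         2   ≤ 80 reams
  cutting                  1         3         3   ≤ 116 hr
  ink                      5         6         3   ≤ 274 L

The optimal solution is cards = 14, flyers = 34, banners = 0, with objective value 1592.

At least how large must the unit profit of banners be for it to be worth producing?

At the optimum: paper uses 62 of 80 (slack = 18); cutting uses 116 of 116 (binding); ink uses 274 of 274 (binding).
Since paper is not tight, its dual is 0.
Dual feasibility on the basic columns requires 1·y_cutting + 5·y_ink = 19, 3·y_cutting + 6·y_ink = 39.
Solving: y_cutting = 9, y_ink = 2.
banners enters the basis when its profit ≥ yᵀa₃ = 9·3 + 2·3 = 33.

33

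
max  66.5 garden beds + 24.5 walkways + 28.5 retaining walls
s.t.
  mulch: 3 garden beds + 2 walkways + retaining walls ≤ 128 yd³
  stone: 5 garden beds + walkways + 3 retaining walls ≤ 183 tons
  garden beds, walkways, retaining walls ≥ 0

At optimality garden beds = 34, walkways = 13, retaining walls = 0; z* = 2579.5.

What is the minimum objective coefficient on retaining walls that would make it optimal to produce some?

Check each constraint at x*: mulch 128/128 (tight); stone 183/183 (tight).
Dual feasibility on the basic columns requires 3·y_mulch + 5·y_stone = 66.5, 2·y_mulch + 1·y_stone = 24.5.
→ y_mulch = 8 and y_stone = 8.5.
retaining walls enters the basis when its profit ≥ yᵀa₃ = 8·1 + 8.5·3 = 33.5.

33.5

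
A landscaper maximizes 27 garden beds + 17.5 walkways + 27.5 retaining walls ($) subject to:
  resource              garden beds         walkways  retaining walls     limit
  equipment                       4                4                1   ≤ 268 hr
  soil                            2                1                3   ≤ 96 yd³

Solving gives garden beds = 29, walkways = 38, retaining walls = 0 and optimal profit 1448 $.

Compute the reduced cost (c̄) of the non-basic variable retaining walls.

-3

At the optimum: equipment uses 268 of 268 (binding); soil uses 96 of 96 (binding).
The binding rows give the dual system: 4·y_equipment + 2·y_soil = 27 and 4·y_equipment + 1·y_soil = 17.5.
→ y_equipment = 2 and y_soil = 9.5.
Reduced cost of retaining walls: c₃ − yᵀa₃ = 27.5 − (2·1 + 9.5·3) = 27.5 − 30.5 = -3.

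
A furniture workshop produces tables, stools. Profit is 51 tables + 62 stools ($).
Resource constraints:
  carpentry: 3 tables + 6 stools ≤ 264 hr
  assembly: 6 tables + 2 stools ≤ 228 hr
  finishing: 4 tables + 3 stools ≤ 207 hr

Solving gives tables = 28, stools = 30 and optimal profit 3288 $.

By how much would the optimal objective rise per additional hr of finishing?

0

Binding: carpentry and assembly. Non-binding: finishing (5 unused).
Since finishing is not tight, its dual is 0.
Dual feasibility on the basic columns requires 3·y_carpentry + 6·y_assembly = 51, 6·y_carpentry + 2·y_assembly = 62.
→ y_carpentry = 9 and y_assembly = 4.
Shadow price of finishing = 0.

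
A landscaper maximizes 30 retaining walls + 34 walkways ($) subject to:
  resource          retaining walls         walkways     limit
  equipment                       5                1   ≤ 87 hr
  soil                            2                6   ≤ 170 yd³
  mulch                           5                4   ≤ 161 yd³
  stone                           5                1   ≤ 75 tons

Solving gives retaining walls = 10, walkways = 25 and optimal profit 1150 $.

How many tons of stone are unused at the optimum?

stone used = 5·10 + 1·25 = 75; slack = 75 − 75 = 0.

0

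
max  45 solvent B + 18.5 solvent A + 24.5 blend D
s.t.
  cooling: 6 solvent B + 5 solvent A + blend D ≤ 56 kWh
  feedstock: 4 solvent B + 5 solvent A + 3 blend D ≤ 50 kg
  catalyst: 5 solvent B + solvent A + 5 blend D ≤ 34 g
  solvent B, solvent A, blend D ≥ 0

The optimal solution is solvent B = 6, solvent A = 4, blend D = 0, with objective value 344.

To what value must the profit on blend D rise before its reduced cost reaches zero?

32.5

At the optimum: cooling uses 56 of 56 (binding); feedstock uses 44 of 50 (slack = 6); catalyst uses 34 of 34 (binding).
Since feedstock is not tight, its dual is 0.
Dual feasibility on the basic columns requires 6·y_cooling + 5·y_catalyst = 45, 5·y_cooling + 1·y_catalyst = 18.5.
→ y_cooling = 2.5 and y_catalyst = 6.
blend D enters the basis when its profit ≥ yᵀa₃ = 2.5·1 + 6·5 = 32.5.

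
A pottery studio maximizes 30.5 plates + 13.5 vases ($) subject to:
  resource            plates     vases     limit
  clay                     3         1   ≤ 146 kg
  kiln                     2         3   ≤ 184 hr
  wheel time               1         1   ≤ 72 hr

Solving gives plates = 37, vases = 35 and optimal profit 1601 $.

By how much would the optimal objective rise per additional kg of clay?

8.5

Binding: clay and wheel time. Non-binding: kiln (5 unused).
Slack constraints have shadow price 0 (complementary slackness).
Dual feasibility on the basic columns requires 3·y_clay + 1·y_wheel time = 30.5, 1·y_clay + 1·y_wheel time = 13.5.
Solving: y_clay = 8.5, y_wheel time = 5.
Shadow price of clay = 8.5.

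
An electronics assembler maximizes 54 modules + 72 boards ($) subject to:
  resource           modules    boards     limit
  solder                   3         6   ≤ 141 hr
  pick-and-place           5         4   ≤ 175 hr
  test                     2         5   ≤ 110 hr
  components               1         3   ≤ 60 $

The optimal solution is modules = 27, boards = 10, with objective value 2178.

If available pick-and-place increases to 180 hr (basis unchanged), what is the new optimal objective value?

2208

At the optimum: solder uses 141 of 141 (binding); pick-and-place uses 175 of 175 (binding); test uses 104 of 110 (slack = 6); components uses 57 of 60 (slack = 3).
Since test, components are not tight, their duals are 0.
The binding rows give the dual system: 3·y_solder + 5·y_pick-and-place = 54 and 6·y_solder + 4·y_pick-and-place = 72.
Solving: y_solder = 8, y_pick-and-place = 6.
Δz = y_pick-and-place·Δb = 6 × (5) = 30, so new z* = 2178 + 30 = 2208.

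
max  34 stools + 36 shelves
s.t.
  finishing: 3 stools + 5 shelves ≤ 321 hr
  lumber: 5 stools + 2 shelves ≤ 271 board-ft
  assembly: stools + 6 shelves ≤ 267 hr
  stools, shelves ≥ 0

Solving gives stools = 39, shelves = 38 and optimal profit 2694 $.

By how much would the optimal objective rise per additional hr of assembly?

Binding: lumber and assembly. Non-binding: finishing (14 unused).
Since finishing is not tight, its dual is 0.
The binding rows give the dual system: 5·y_lumber + 1·y_assembly = 34 and 2·y_lumber + 6·y_assembly = 36.
This yields shadow prices y_lumber = 6, y_assembly = 4.
Shadow price of assembly = 4.

4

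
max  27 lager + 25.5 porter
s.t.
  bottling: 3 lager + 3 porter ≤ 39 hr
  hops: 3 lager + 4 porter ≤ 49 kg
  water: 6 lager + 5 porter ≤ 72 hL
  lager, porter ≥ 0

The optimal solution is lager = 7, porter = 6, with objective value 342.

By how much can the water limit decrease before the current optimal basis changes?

4

Binding constraints: bottling, water. The basis is B = [[3,3],[6,5]] with det -3.
Per unit decrease in water, x* moves by d = (-1, 1).
The basis stays optimal until hops becomes binding; allowable decrease = 4 hL.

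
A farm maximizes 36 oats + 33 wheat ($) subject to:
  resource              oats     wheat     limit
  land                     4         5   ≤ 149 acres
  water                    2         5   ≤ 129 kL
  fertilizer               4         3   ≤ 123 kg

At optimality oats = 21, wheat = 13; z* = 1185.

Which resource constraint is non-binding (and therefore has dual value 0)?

land: 149/149 (binding)
water: 107/129 (slack 22)
fertilizer: 123/123 (binding)
By complementary slackness, a constraint with positive slack has shadow price 0 → water.

water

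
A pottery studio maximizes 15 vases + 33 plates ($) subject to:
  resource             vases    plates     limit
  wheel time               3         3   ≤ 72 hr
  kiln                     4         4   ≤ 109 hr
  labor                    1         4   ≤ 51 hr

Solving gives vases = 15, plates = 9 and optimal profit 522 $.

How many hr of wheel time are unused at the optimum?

wheel time used = 3·15 + 3·9 = 72; slack = 72 − 72 = 0.

0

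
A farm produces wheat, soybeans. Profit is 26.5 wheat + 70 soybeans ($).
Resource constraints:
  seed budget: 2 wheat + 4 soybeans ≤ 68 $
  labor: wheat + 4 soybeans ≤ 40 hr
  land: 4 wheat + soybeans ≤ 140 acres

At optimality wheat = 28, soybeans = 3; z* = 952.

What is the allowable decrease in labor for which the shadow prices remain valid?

Binding constraints: seed budget, labor. The basis is B = [[2,4],[1,4]] with det 4.
Per unit decrease in labor, x* moves by d = (1, -0.5).
The basis stays optimal until soybeans reaches 0; allowable decrease = 6 hr.

6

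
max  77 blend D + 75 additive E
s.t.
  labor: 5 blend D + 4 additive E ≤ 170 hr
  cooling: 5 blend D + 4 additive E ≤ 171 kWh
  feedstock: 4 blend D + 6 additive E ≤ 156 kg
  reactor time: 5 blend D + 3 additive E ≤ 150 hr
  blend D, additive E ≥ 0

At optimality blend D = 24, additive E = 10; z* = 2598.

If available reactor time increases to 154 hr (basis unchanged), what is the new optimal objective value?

At the optimum: labor uses 160 of 170 (slack = 10); cooling uses 160 of 171 (slack = 11); feedstock uses 156 of 156 (binding); reactor time uses 150 of 150 (binding).
By complementary slackness, y = 0 for the non-binding constraints.
The binding rows give the dual system: 4·y_feedstock + 5·y_reactor time = 77 and 6·y_feedstock + 3·y_reactor time = 75.
This yields shadow prices y_feedstock = 8, y_reactor time = 9.
Δz = y_reactor time·Δb = 9 × (4) = 36, so new z* = 2598 + 36 = 2634.

2634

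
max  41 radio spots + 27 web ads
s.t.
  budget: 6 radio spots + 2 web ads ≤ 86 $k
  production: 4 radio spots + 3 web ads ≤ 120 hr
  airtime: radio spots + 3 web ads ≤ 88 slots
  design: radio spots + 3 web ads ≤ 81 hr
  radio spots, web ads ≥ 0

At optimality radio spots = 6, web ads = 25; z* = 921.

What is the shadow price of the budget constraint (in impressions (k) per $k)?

Binding: budget and design. Non-binding: production (21 unused), airtime (7 unused).
Since production, airtime are not tight, their duals are 0.
The binding rows give the dual system: 6·y_budget + 1·y_design = 41 and 2·y_budget + 3·y_design = 27.
→ y_budget = 6 and y_design = 5.
Shadow price of budget = 6.

6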